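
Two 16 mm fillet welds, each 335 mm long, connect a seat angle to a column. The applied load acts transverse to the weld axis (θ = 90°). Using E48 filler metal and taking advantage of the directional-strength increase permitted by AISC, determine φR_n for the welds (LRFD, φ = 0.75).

φR_n ≈ 2460 kN

E48XX → F_EXX = 480 MPa.
t_e = 0.707 × 16 = 11.31 mm; A_we = 11.31 × 670 = 7579 mm².
Directional factor: 1.0 + 0.5 sin^1.5(90°) = 1.5.
F_nw = 0.6 × 480 × 1.5 = 432 MPa.
φR_n = 0.75 × 432 × 7579 × 10⁻³ = 2456 kN.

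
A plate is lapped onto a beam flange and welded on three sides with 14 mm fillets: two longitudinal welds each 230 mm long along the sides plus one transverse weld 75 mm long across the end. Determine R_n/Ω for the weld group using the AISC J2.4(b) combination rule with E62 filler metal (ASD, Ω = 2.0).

E62XX → F_EXX = 620 MPa.
t_e = 0.707 × 14 = 9.898 mm.
R_nwl = 0.6 × 620 × 9.898 × 460 × 10⁻³ = 1694 kN (longitudinal, 2 welds).
R_nwt = 0.6 × 620 × 9.898 × 75 × 10⁻³ = 276.2 kN (transverse, base value).
(i) R_nwl + R_nwt = 1970 kN; (ii) 0.85 R_nwl + 1.5 R_nwt = 1854 kN.
R_n = max = 1970 kN [governs: (i)]; R_n/Ω = 984.9 kN.

R_n/Ω ≈ 985 kN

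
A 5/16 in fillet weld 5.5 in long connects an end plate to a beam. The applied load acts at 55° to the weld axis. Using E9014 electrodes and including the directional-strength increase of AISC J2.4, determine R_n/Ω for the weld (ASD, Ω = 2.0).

E90XX → F_EXX = 90 ksi.
t_e = 0.707 × 0.3125 = 0.2209 in; A_we = 0.2209 × 5.5 = 1.215 in².
Directional factor: 1.0 + 0.5 sin^1.5(55°) = 1.371.
F_nw = 0.6 × 90 × 1.371 = 74.02 ksi.
R_n/Ω = (74.02 × 1.215) / 2.0 = 44.97 kip.

R_n/Ω ≈ 45 kip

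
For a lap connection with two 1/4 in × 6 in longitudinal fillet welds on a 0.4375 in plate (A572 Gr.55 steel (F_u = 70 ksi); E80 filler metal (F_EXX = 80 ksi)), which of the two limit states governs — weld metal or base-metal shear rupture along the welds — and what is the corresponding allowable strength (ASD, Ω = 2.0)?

t_e = 0.707 × 0.25 = 0.1767 in; L = 12 in.
Weld metal: R_n/Ω = (1/2.0) × 0.6 × 80 × 0.1767 × 12 = 50.9 kip.
Base metal (shear rupture): R_n/Ω = (1/2.0) × 0.6 × 70 × 0.4375 × 12 = 110.2 kip.
Governing: weld metal.

R_n/Ω ≈ 50.9 kip (weld metal governs)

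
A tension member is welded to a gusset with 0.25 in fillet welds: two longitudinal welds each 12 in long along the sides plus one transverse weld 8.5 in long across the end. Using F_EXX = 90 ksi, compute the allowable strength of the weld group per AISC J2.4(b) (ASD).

R_n/Ω ≈ 158 kips

t_e = 0.707 × 0.25 = 0.1767 in.
R_nwl = 0.6 × 90 × 0.1767 × 24 = 229.1 kips (longitudinal, 2 welds).
R_nwt = 0.6 × 90 × 0.1767 × 8.5 = 81.13 kips (transverse, base value).
(i) R_nwl + R_nwt = 310.2 kips; (ii) 0.85 R_nwl + 1.5 R_nwt = 316.4 kips.
R_n = max = 316.4 kips [governs: (ii)]; R_n/Ω = 158.2 kips.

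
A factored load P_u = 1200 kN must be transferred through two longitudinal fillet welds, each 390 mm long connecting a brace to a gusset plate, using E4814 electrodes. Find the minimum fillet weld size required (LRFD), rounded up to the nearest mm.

E48XX → F_EXX = 480 MPa.
Total weld length L = 780 mm.
Required throat t_e = P_u / (φ × 0.6 F_EXX × L) = 1200 / (0.75 × 0.6 × 480 × 780 × 10⁻³) = 7.123 mm.
Required leg w = t_e / 0.707 = 10.07 mm → use 11 mm.

w = 11 mm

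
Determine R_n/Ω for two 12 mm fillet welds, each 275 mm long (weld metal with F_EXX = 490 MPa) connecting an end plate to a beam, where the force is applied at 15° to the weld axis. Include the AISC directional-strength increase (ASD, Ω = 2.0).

R_n/Ω ≈ 731 kN

t_e = 0.707 × 12 = 8.484 mm; A_we = 8.484 × 550 = 4666 mm².
Directional factor: 1.0 + 0.5 sin^1.5(15°) = 1.066.
F_nw = 0.6 × 490 × 1.066 = 313.4 MPa.
R_n/Ω = (313.4 × 4666) / 2.0 × 10⁻³ = 731.1 kN.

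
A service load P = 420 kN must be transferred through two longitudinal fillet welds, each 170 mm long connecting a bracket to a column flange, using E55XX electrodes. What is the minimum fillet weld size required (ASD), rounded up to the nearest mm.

w = 11 mm

E55XX → F_EXX = 550 MPa.
Total weld length L = 340 mm.
Required throat t_e = P × Ω / (0.6 F_EXX × L) = 420 × 2.0 / (0.6 × 550 × 340 × 10⁻³) = 7.487 mm.
Required leg w = t_e / 0.707 = 10.59 mm → use 11 mm.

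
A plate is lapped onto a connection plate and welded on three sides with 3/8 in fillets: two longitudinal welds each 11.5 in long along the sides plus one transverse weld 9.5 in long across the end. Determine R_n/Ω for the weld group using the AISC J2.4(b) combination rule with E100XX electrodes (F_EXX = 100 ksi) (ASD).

t_e = 0.707 × 0.375 = 0.2651 in.
R_nwl = 0.6 × 100 × 0.2651 × 23 = 365.9 kips (longitudinal, 2 welds).
R_nwt = 0.6 × 100 × 0.2651 × 9.5 = 151.1 kips (transverse, base value).
(i) R_nwl + R_nwt = 517 kips; (ii) 0.85 R_nwl + 1.5 R_nwt = 537.7 kips.
R_n = max = 537.7 kips [governs: (ii)]; R_n/Ω = 268.8 kips.

R_n/Ω ≈ 269 kips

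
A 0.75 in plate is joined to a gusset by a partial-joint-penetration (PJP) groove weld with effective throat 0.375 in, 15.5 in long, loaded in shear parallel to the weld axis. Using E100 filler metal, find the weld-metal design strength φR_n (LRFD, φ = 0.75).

E100XX → F_EXX = 100 ksi.
Effective throat (given) t_e = 0.375 in.
A_we = 0.375 × 15.5 = 5.812 in².
F_nw = 0.6 F_EXX = 60 ksi.
φR_n = 0.75 × 60 × 5.812 = 261.6 kip.

φR_n ≈ 262 kip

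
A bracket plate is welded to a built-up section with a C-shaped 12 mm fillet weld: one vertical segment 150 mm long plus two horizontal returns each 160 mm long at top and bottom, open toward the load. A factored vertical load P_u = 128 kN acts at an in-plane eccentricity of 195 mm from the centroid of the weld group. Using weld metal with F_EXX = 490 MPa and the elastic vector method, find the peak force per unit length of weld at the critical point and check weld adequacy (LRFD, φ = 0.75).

Total weld length L_w = 470 mm. Treat welds as unit-width lines.
Centroid: x̄ = 2×160×80 / 470 = 54.47 mm from the vertical weld.
Polar moment about centroid: J = I_x + I_y = [150³/12 + 2×160×75²] + [150×54.47² + 2(160³/12 + 160×25.53²)] = 3418000 mm³.
Direct shear f_v = P/L_w = 128×10³ / 470 = 272.3 N/mm (vertical).
Torsion M = P·e = 128×10³ × 195 = 24960000 N·mm.
Critical point at (x, y) = (105.5, 75) from centroid. f_tx = M·y/J = 547.8 N/mm; f_ty = M·x/J = 770.8 N/mm.
Resultant f_max = √[f_tx² + (f_v + f_ty)²] = √[547.8² + (272.3 + 770.8)²] = 1178 N/mm.
Capacity per unit length: φr_n = 0.75 × 0.6 × 490 × (0.707 × 12) = 1871 N/mm.
1178 ≤ 1871 → adequate.

f_max ≈ 1180 N/mm; adequate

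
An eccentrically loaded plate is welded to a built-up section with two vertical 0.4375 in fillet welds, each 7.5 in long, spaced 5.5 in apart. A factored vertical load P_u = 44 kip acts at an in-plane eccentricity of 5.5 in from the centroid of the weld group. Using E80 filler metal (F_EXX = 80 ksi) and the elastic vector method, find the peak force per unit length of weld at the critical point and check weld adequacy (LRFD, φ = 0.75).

Total weld length L_w = 15 in. Treat welds as unit-width lines.
Polar moment about centroid: J = 2[d³/12 + d(b/2)²] = 2[7.5³/12 + 7.5×2.75²] = 183.8 in³.
Direct shear f_v = P/L_w = 44 / 15 = 2.933 kip/in (vertical).
Torsion M = P·e = 44 × 5.5 = 242 kip·in.
Critical point at (x, y) = (2.75, 3.75) from centroid. f_tx = M·y/J = 4.939 kip/in; f_ty = M·x/J = 3.622 kip/in.
Resultant f_max = √[f_tx² + (f_v + f_ty)²] = √[4.939² + (2.933 + 3.622)²] = 8.207 kip/in.
Capacity per unit length: φr_n = 0.75 × 0.6 × 80 × (0.707 × 0.4375) = 11.14 kip/in.
8.207 ≤ 11.14 → adequate.

f_max ≈ 8.21 kip/in; adequate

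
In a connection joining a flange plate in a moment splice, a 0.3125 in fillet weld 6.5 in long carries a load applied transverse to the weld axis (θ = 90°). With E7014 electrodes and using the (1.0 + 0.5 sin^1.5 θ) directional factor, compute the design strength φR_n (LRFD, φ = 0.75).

φR_n ≈ 67.9 kip

E70XX → F_EXX = 70 ksi.
t_e = 0.707 × 0.3125 = 0.2209 in; A_we = 0.2209 × 6.5 = 1.436 in².
Directional factor: 1.0 + 0.5 sin^1.5(90°) = 1.5.
F_nw = 0.6 × 70 × 1.5 = 63 ksi.
φR_n = 0.75 × 63 × 1.436 = 67.86 kip.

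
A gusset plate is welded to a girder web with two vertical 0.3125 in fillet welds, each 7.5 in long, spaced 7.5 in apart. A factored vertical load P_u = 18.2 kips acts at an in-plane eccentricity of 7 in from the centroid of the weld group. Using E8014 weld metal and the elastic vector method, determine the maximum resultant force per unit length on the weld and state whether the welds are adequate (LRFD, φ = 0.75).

E80XX → F_EXX = 80 ksi.
Total weld length L_w = 15 in. Treat welds as unit-width lines.
Polar moment about centroid: J = 2[d³/12 + d(b/2)²] = 2[7.5³/12 + 7.5×3.75²] = 281.2 in³.
Direct shear f_v = P/L_w = 18.2 / 15 = 1.213 kip/in (vertical).
Torsion M = P·e = 18.2 × 7 = 127.4 kip·in.
Critical point at (x, y) = (3.75, 3.75) from centroid. f_tx = M·y/J = 1.699 kip/in; f_ty = M·x/J = 1.699 kip/in.
Resultant f_max = √[f_tx² + (f_v + f_ty)²] = √[1.699² + (1.213 + 1.699)²] = 3.371 kip/in.
Capacity per unit length: φr_n = 0.75 × 0.6 × 80 × (0.707 × 0.3125) = 7.954 kip/in.
3.371 ≤ 7.954 → adequate.

f_max ≈ 3.37 kip/in; adequate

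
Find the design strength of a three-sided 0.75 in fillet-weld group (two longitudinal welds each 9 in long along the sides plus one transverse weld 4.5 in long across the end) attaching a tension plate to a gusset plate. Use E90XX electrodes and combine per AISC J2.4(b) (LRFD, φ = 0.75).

E90XX → F_EXX = 90 ksi.
t_e = 0.707 × 0.75 = 0.5302 in.
R_nwl = 0.6 × 90 × 0.5302 × 18 = 515.4 kips (longitudinal, 2 welds).
R_nwt = 0.6 × 90 × 0.5302 × 4.5 = 128.9 kips (transverse, base value).
(i) R_nwl + R_nwt = 644.3 kips; (ii) 0.85 R_nwl + 1.5 R_nwt = 631.4 kips.
R_n = max = 644.3 kips [governs: (i)]; φR_n = 483.2 kips.

φR_n ≈ 483 kips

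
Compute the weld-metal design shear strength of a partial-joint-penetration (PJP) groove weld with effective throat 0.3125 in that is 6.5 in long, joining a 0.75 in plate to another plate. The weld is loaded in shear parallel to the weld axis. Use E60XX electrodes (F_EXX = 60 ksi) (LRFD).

Effective throat (given) t_e = 0.3125 in.
A_we = 0.3125 × 6.5 = 2.031 in².
F_nw = 0.6 F_EXX = 36 ksi.
φR_n = 0.75 × 36 × 2.031 = 54.84 kip.

φR_n ≈ 54.8 kip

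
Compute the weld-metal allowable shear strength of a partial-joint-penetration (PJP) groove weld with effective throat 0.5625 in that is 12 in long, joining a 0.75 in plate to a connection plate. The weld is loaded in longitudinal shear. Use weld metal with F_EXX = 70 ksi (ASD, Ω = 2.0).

R_n/Ω ≈ 142 kip

Effective throat (given) t_e = 0.5625 in.
A_we = 0.5625 × 12 = 6.75 in².
F_nw = 0.6 F_EXX = 42 ksi.
R_n/Ω = (42 × 6.75) / 2.0 = 141.8 kip.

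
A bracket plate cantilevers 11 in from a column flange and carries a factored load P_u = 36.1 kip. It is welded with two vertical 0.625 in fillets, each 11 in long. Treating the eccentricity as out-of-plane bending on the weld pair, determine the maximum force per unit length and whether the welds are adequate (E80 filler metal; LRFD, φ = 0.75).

E80XX → F_EXX = 80 ksi.
L_w = 2 × 11 = 22 in; section modulus (unit throat) S = 2 × L²/6 = 40.33 in².
Direct shear f_v = P/L_w = 36.1/22 = 1.641 kip/in.
Moment M = P × e = 36.1 × 11 = 397.1 kip·in; bending f_b = M/S = 9.845 kip/in.
f_max = √(f_v² + f_b²) = √(1.641² + 9.845²) = 9.981 kip/in.
φr_n = 0.75 × 0.6 × 80 × (0.707 × 0.625) = 15.91 kip/in → adequate.

f_max ≈ 9.98 kip/in; adequate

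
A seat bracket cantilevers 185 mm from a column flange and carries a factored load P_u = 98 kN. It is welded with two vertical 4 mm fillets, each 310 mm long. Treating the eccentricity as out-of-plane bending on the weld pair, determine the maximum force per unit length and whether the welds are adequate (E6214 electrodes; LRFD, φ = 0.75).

E62XX → F_EXX = 620 MPa.
L_w = 2 × 310 = 620 mm; section modulus (unit throat) S = 2 × L²/6 = 32030 mm².
Direct shear f_v = P/L_w = 98×10³/620 = 158.1 N/mm.
Moment M = P × e = 98×10³ × 185 = 18130000 N·mm; bending f_b = M/S = 566 N/mm.
f_max = √(f_v² + f_b²) = √(158.1² + 566²) = 587.6 N/mm.
φr_n = 0.75 × 0.6 × 620 × (0.707 × 4) = 789 N/mm → adequate.

f_max ≈ 588 N/mm; adequate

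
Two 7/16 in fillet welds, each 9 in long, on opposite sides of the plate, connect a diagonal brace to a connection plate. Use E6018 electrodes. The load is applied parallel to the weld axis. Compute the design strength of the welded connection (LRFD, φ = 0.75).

φR_n ≈ 150 kips

E60XX → F_EXX = 60 ksi.
Effective throat t_e = 0.707 × 0.4375 = 0.3093 in.
Total length L = 18 in; A_we = 0.3093 × 18 = 5.568 in².
F_nw = 0.6 F_EXX = 0.6 × 60 = 36 ksi.
φR_n = 0.75 × 36 × 5.568 = 150.3 kips.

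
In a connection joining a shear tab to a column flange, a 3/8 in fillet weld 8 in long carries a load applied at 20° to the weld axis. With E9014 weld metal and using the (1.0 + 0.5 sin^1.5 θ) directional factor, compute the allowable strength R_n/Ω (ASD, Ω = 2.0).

E90XX → F_EXX = 90 ksi.
t_e = 0.707 × 0.375 = 0.2651 in; A_we = 0.2651 × 8 = 2.121 in².
Directional factor: 1.0 + 0.5 sin^1.5(20°) = 1.1.
F_nw = 0.6 × 90 × 1.1 = 59.4 ksi.
R_n/Ω = (59.4 × 2.121) / 2.0 = 62.99 kips.

R_n/Ω ≈ 63 kips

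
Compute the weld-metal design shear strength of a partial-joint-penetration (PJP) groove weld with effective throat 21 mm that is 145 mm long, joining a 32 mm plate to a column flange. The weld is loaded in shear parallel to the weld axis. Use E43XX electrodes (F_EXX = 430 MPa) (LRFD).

φR_n ≈ 589 kN

Effective throat (given) t_e = 21 mm.
A_we = 21 × 145 = 3045 mm².
F_nw = 0.6 F_EXX = 258 MPa.
φR_n = 0.75 × 258 × 3045 × 10⁻³ = 589.2 kN.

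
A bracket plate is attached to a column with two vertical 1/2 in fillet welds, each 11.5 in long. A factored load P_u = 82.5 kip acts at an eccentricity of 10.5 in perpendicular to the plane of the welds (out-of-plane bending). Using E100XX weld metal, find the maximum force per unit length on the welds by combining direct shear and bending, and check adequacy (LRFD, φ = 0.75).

f_max ≈ 20 kip/in; NOT adequate

E100XX → F_EXX = 100 ksi.
L_w = 2 × 11.5 = 23 in; section modulus (unit throat) S = 2 × L²/6 = 44.08 in².
Direct shear f_v = P/L_w = 82.5/23 = 3.587 kip/in.
Moment M = P × e = 82.5 × 10.5 = 866.25 kip·in; bending f_b = M/S = 19.65 kip/in.
f_max = √(f_v² + f_b²) = √(3.587² + 19.65²) = 19.97 kip/in.
φr_n = 0.75 × 0.6 × 100 × (0.707 × 0.5) = 15.91 kip/in → NOT adequate.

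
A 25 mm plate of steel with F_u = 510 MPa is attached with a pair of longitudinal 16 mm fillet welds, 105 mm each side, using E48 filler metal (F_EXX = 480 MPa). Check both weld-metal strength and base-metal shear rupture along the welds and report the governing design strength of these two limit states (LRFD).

t_e = 0.707 × 16 = 11.31 mm; L = 210 mm.
Weld metal: φR_n = 0.75 × 0.6 × 480 × 11.31 × 210 × 10⁻³ = 513.1 kN.
Base metal (shear rupture): φR_n = 0.75 × 0.6 × 510 × 25 × 210 × 10⁻³ = 1205 kN.
Governing: weld metal.

φR_n ≈ 513 kN (weld metal governs)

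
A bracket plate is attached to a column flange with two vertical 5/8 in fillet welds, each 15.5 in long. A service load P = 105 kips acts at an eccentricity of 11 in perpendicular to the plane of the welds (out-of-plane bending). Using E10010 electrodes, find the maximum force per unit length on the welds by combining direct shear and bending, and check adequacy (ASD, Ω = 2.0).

E100XX → F_EXX = 100 ksi.
L_w = 2 × 15.5 = 31 in; section modulus (unit throat) S = 2 × L²/6 = 80.08 in².
Direct shear f_v = P/L_w = 105/31 = 3.387 kip/in.
Moment M = P × e = 105 × 11 = 1155 kip·in; bending f_b = M/S = 14.42 kip/in.
f_max = √(f_v² + f_b²) = √(3.387² + 14.42²) = 14.81 kip/in.
r_n/Ω = (1/2.0) × 0.6 × 100 × (0.707 × 0.625) = 13.26 kip/in → NOT adequate.

f_max ≈ 14.8 kip/in; NOT adequate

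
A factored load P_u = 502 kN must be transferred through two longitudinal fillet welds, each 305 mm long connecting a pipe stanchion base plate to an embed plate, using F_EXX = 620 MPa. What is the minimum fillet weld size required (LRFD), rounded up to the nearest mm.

Total weld length L = 610 mm.
Required throat t_e = P_u / (φ × 0.6 F_EXX × L) = 502 / (0.75 × 0.6 × 620 × 610 × 10⁻³) = 2.95 mm.
Required leg w = t_e / 0.707 = 4.172 mm → use 5 mm.

w = 5 mm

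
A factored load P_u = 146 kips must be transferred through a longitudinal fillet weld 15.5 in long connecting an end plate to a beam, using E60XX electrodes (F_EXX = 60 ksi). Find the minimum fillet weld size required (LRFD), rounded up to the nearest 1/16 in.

Total weld length L = 15.5 in.
Required throat t_e = P_u / (φ × 0.6 F_EXX × L) = 146 / (0.75 × 0.6 × 60 × 15.5) = 0.3489 in.
Required leg w = t_e / 0.707 = 0.4934 in → use 1/2 in.

w = 1/2 in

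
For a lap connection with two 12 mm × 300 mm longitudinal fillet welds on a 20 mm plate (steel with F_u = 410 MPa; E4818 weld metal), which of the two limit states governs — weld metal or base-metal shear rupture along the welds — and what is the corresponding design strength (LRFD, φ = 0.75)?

φR_n ≈ 1100 kN (weld metal governs)

E48XX → F_EXX = 480 MPa.
t_e = 0.707 × 12 = 8.484 mm; L = 600 mm.
Weld metal: φR_n = 0.75 × 0.6 × 480 × 8.484 × 600 × 10⁻³ = 1100 kN.
Base metal (shear rupture): φR_n = 0.75 × 0.6 × 410 × 20 × 600 × 10⁻³ = 2214 kN.
Governing: weld metal.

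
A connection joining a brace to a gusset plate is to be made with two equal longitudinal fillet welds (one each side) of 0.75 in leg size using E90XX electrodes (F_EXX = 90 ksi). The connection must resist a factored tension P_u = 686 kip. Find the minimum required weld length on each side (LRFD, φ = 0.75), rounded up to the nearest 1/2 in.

Throat t_e = 0.707 × 0.75 = 0.5302 in.
φr_n = 0.75 × 0.6 × 90 × 0.5302 = 21.48 kip/in.
L_req = P_u / φr_n = 686 / 21.48 = 31.94 in total.
Per side: 31.94 / 2 = 15.97 in.
Round up → use L = 16 in on each side.

L = 16 in on each side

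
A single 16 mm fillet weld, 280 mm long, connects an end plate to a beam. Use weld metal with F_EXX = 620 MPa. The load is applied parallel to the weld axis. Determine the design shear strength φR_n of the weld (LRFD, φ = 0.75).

φR_n ≈ 884 kN

Effective throat t_e = 0.707 × 16 = 11.31 mm.
Total length L = 280 mm; A_we = 11.31 × 280 = 3167 mm².
F_nw = 0.6 F_EXX = 0.6 × 620 = 372 MPa.
φR_n = 0.75 × 372 × 3167 × 10⁻³ = 883.7 kN.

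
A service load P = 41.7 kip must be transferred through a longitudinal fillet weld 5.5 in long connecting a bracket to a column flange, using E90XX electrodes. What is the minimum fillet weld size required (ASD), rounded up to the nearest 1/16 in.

E90XX → F_EXX = 90 ksi.
Total weld length L = 5.5 in.
Required throat t_e = P × Ω / (0.6 F_EXX × L) = 41.7 × 2.0 / (0.6 × 90 × 5.5) = 0.2808 in.
Required leg w = t_e / 0.707 = 0.3972 in → use 7/16 in.

w = 7/16 in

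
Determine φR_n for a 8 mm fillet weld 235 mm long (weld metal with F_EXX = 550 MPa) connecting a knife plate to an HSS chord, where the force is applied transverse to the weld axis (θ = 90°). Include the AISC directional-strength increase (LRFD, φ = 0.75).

φR_n ≈ 493 kN

t_e = 0.707 × 8 = 5.656 mm; A_we = 5.656 × 235 = 1329 mm².
Directional factor: 1.0 + 0.5 sin^1.5(90°) = 1.5.
F_nw = 0.6 × 550 × 1.5 = 495 MPa.
φR_n = 0.75 × 495 × 1329 × 10⁻³ = 493.5 kN.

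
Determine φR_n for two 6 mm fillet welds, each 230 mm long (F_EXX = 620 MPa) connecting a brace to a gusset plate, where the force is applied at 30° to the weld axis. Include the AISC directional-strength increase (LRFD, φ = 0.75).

φR_n ≈ 641 kN

t_e = 0.707 × 6 = 4.242 mm; A_we = 4.242 × 460 = 1951 mm².
Directional factor: 1.0 + 0.5 sin^1.5(30°) = 1.177.
F_nw = 0.6 × 620 × 1.177 = 437.8 MPa.
φR_n = 0.75 × 437.8 × 1951 × 10⁻³ = 640.7 kN.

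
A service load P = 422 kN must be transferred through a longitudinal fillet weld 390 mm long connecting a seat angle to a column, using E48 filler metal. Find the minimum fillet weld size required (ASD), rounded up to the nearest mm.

w = 11 mm

E48XX → F_EXX = 480 MPa.
Total weld length L = 390 mm.
Required throat t_e = P × Ω / (0.6 F_EXX × L) = 422 × 2.0 / (0.6 × 480 × 390 × 10⁻³) = 7.514 mm.
Required leg w = t_e / 0.707 = 10.63 mm → use 11 mm.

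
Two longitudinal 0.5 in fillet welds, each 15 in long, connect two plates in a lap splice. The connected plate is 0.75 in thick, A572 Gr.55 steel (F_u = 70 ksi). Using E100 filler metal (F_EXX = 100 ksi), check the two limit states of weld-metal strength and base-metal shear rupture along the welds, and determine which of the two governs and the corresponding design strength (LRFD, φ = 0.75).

φR_n ≈ 477 kips (weld metal governs)

t_e = 0.707 × 0.5 = 0.3535 in; L = 30 in.
Weld metal: φR_n = 0.75 × 0.6 × 100 × 0.3535 × 30 = 477.2 kips.
Base metal (shear rupture): φR_n = 0.75 × 0.6 × 70 × 0.75 × 30 = 708.8 kips.
Governing: weld metal.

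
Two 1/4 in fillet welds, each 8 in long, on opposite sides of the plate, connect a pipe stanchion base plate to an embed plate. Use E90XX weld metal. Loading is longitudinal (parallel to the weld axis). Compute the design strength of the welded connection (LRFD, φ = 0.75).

φR_n ≈ 115 kip

E90XX → F_EXX = 90 ksi.
Effective throat t_e = 0.707 × 0.25 = 0.1767 in.
Total length L = 16 in; A_we = 0.1767 × 16 = 2.828 in².
F_nw = 0.6 F_EXX = 0.6 × 90 = 54 ksi.
φR_n = 0.75 × 54 × 2.828 = 114.5 kip.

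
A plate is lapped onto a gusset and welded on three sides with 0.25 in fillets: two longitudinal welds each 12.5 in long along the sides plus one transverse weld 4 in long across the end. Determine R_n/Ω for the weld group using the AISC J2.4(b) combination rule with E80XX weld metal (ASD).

R_n/Ω ≈ 123 kips

E80XX → F_EXX = 80 ksi.
t_e = 0.707 × 0.25 = 0.1767 in.
R_nwl = 0.6 × 80 × 0.1767 × 25 = 212.1 kips (longitudinal, 2 welds).
R_nwt = 0.6 × 80 × 0.1767 × 4 = 33.94 kips (transverse, base value).
(i) R_nwl + R_nwt = 246 kips; (ii) 0.85 R_nwl + 1.5 R_nwt = 231.2 kips.
R_n = max = 246 kips [governs: (i)]; R_n/Ω = 123 kips.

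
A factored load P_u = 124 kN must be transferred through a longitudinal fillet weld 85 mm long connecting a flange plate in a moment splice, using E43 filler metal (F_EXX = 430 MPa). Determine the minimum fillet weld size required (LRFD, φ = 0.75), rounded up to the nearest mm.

w = 11 mm

Total weld length L = 85 mm.
Required throat t_e = P_u / (φ × 0.6 F_EXX × L) = 124 / (0.75 × 0.6 × 430 × 85 × 10⁻³) = 7.539 mm.
Required leg w = t_e / 0.707 = 10.66 mm → use 11 mm.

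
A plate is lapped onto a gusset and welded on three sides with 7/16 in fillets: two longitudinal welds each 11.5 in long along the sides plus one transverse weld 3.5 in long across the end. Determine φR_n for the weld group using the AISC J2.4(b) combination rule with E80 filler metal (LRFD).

φR_n ≈ 295 kip

E80XX → F_EXX = 80 ksi.
t_e = 0.707 × 0.4375 = 0.3093 in.
R_nwl = 0.6 × 80 × 0.3093 × 23 = 341.5 kip (longitudinal, 2 welds).
R_nwt = 0.6 × 80 × 0.3093 × 3.5 = 51.96 kip (transverse, base value).
(i) R_nwl + R_nwt = 393.4 kip; (ii) 0.85 R_nwl + 1.5 R_nwt = 368.2 kip.
R_n = max = 393.4 kip [governs: (i)]; φR_n = 295.1 kip.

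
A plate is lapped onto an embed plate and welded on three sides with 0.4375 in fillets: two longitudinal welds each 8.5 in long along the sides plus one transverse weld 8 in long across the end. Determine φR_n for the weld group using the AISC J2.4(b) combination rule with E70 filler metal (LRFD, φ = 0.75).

φR_n ≈ 258 kip

E70XX → F_EXX = 70 ksi.
t_e = 0.707 × 0.4375 = 0.3093 in.
R_nwl = 0.6 × 70 × 0.3093 × 17 = 220.8 kip (longitudinal, 2 welds).
R_nwt = 0.6 × 70 × 0.3093 × 8 = 103.9 kip (transverse, base value).
(i) R_nwl + R_nwt = 324.8 kip; (ii) 0.85 R_nwl + 1.5 R_nwt = 343.6 kip.
R_n = max = 343.6 kip [governs: (ii)]; φR_n = 257.7 kip.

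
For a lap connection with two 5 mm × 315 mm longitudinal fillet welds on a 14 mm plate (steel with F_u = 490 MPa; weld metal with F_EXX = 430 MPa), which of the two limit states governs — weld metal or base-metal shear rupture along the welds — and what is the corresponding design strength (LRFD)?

φR_n ≈ 431 kN (weld metal governs)

t_e = 0.707 × 5 = 3.535 mm; L = 630 mm.
Weld metal: φR_n = 0.75 × 0.6 × 430 × 3.535 × 630 × 10⁻³ = 430.9 kN.
Base metal (shear rupture): φR_n = 0.75 × 0.6 × 490 × 14 × 630 × 10⁻³ = 1945 kN.
Governing: weld metal.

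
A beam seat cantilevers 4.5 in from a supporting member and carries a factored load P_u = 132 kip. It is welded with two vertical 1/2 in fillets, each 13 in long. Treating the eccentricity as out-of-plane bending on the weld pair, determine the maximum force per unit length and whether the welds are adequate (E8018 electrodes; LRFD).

E80XX → F_EXX = 80 ksi.
L_w = 2 × 13 = 26 in; section modulus (unit throat) S = 2 × L²/6 = 56.33 in².
Direct shear f_v = P/L_w = 132/26 = 5.077 kip/in.
Moment M = P × e = 132 × 4.5 = 594 kip·in; bending f_b = M/S = 10.54 kip/in.
f_max = √(f_v² + f_b²) = √(5.077² + 10.54²) = 11.7 kip/in.
φr_n = 0.75 × 0.6 × 80 × (0.707 × 0.5) = 12.73 kip/in → adequate.

f_max ≈ 11.7 kip/in; adequate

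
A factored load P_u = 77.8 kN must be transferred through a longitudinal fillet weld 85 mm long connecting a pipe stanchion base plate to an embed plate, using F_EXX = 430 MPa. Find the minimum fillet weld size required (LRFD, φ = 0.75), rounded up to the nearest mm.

w = 7 mm

Total weld length L = 85 mm.
Required throat t_e = P_u / (φ × 0.6 F_EXX × L) = 77.8 / (0.75 × 0.6 × 430 × 85 × 10⁻³) = 4.73 mm.
Required leg w = t_e / 0.707 = 6.691 mm → use 7 mm.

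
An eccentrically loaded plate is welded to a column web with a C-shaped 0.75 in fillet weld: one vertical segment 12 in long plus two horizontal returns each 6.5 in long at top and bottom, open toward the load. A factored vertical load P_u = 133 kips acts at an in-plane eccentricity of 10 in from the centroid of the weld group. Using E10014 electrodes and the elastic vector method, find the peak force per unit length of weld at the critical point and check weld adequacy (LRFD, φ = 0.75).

E100XX → F_EXX = 100 ksi.
Total weld length L_w = 25 in. Treat welds as unit-width lines.
Centroid: x̄ = 2×6.5×3.25 / 25 = 1.69 in from the vertical weld.
Polar moment about centroid: J = I_x + I_y = [12³/12 + 2×6.5×6²] + [12×1.69² + 2(6.5³/12 + 6.5×1.56²)] = 723.7 in³.
Direct shear f_v = P/L_w = 133 / 25 = 5.32 kip/in (vertical).
Torsion M = P·e = 133 × 10 = 1330 kip·in.
Critical point at (x, y) = (4.81, 6) from centroid. f_tx = M·y/J = 11.03 kip/in; f_ty = M·x/J = 8.84 kip/in.
Resultant f_max = √[f_tx² + (f_v + f_ty)²] = √[11.03² + (5.32 + 8.84)²] = 17.95 kip/in.
Capacity per unit length: φr_n = 0.75 × 0.6 × 100 × (0.707 × 0.75) = 23.86 kip/in.
17.95 ≤ 23.86 → adequate.

f_max ≈ 17.9 kip/in; adequate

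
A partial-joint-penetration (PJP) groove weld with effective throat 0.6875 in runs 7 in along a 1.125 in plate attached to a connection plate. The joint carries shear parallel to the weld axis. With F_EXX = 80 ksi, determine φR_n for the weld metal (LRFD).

Effective throat (given) t_e = 0.6875 in.
A_we = 0.6875 × 7 = 4.812 in².
F_nw = 0.6 F_EXX = 48 ksi.
φR_n = 0.75 × 48 × 4.812 = 173.2 kips.

φR_n ≈ 173 kips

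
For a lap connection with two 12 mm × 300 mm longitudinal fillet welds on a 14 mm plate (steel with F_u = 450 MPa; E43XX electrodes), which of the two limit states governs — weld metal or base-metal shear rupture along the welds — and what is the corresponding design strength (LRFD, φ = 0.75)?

E43XX → F_EXX = 430 MPa.
t_e = 0.707 × 12 = 8.484 mm; L = 600 mm.
Weld metal: φR_n = 0.75 × 0.6 × 430 × 8.484 × 600 × 10⁻³ = 985 kN.
Base metal (shear rupture): φR_n = 0.75 × 0.6 × 450 × 14 × 600 × 10⁻³ = 1701 kN.
Governing: weld metal.

φR_n ≈ 985 kN (weld metal governs)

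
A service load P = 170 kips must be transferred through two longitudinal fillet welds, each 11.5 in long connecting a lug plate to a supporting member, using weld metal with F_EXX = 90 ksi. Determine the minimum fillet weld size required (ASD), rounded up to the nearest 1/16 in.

w = 7/16 in

Total weld length L = 23 in.
Required throat t_e = P × Ω / (0.6 F_EXX × L) = 170 × 2.0 / (0.6 × 90 × 23) = 0.2738 in.
Required leg w = t_e / 0.707 = 0.3872 in → use 7/16 in.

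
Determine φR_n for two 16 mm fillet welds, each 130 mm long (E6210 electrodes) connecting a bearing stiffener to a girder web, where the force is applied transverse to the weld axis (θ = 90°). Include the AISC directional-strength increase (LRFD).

E62XX → F_EXX = 620 MPa.
t_e = 0.707 × 16 = 11.31 mm; A_we = 11.31 × 260 = 2941 mm².
Directional factor: 1.0 + 0.5 sin^1.5(90°) = 1.5.
F_nw = 0.6 × 620 × 1.5 = 558 MPa.
φR_n = 0.75 × 558 × 2941 × 10⁻³ = 1231 kN.

φR_n ≈ 1230 kN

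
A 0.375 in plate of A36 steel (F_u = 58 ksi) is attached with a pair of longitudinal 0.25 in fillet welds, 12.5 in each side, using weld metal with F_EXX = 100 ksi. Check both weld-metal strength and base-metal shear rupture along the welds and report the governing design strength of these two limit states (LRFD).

t_e = 0.707 × 0.25 = 0.1767 in; L = 25 in.
Weld metal: φR_n = 0.75 × 0.6 × 100 × 0.1767 × 25 = 198.8 kip.
Base metal (shear rupture): φR_n = 0.75 × 0.6 × 58 × 0.375 × 25 = 244.7 kip.
Governing: weld metal.

φR_n ≈ 199 kip (weld metal governs)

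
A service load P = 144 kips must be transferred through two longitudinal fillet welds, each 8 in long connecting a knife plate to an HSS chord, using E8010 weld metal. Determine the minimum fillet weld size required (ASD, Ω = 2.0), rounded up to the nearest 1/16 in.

w = 9/16 in

E80XX → F_EXX = 80 ksi.
Total weld length L = 16 in.
Required throat t_e = P × Ω / (0.6 F_EXX × L) = 144 × 2.0 / (0.6 × 80 × 16) = 0.375 in.
Required leg w = t_e / 0.707 = 0.5304 in → use 9/16 in.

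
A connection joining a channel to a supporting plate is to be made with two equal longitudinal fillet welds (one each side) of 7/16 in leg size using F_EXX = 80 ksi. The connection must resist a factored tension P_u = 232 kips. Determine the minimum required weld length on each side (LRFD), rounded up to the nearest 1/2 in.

L = 10.5 in on each side

Throat t_e = 0.707 × 0.4375 = 0.3093 in.
φr_n = 0.75 × 0.6 × 80 × 0.3093 = 11.14 kips/in.
L_req = P_u / φr_n = 232 / 11.14 = 20.83 in total.
Per side: 20.83 / 2 = 10.42 in.
Round up → use L = 10.5 in on each side.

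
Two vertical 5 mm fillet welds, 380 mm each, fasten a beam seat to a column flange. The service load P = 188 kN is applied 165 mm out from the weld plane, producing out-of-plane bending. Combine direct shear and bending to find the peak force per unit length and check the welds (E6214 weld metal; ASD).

f_max ≈ 690 N/mm; NOT adequate

E62XX → F_EXX = 620 MPa.
L_w = 2 × 380 = 760 mm; section modulus (unit throat) S = 2 × L²/6 = 48130 mm².
Direct shear f_v = P/L_w = 188×10³/760 = 247.4 N/mm.
Moment M = P × e = 188×10³ × 165 = 31020000 N·mm; bending f_b = M/S = 644.5 N/mm.
f_max = √(f_v² + f_b²) = √(247.4² + 644.5²) = 690.3 N/mm.
r_n/Ω = (1/2.0) × 0.6 × 620 × (0.707 × 5) = 657.5 N/mm → NOT adequate.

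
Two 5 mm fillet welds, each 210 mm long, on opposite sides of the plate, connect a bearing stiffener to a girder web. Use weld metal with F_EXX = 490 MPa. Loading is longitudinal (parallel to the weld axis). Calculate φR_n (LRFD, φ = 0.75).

φR_n ≈ 327 kN

Effective throat t_e = 0.707 × 5 = 3.535 mm.
Total length L = 420 mm; A_we = 3.535 × 420 = 1485 mm².
F_nw = 0.6 F_EXX = 0.6 × 490 = 294 MPa.
φR_n = 0.75 × 294 × 1485 × 10⁻³ = 327.4 kN.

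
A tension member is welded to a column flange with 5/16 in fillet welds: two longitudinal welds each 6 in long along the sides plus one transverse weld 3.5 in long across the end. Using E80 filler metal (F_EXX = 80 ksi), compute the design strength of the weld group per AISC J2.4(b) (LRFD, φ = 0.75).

φR_n ≈ 123 kip

t_e = 0.707 × 0.3125 = 0.2209 in.
R_nwl = 0.6 × 80 × 0.2209 × 12 = 127.3 kip (longitudinal, 2 welds).
R_nwt = 0.6 × 80 × 0.2209 × 3.5 = 37.12 kip (transverse, base value).
(i) R_nwl + R_nwt = 164.4 kip; (ii) 0.85 R_nwl + 1.5 R_nwt = 163.8 kip.
R_n = max = 164.4 kip [governs: (i)]; φR_n = 123.3 kip.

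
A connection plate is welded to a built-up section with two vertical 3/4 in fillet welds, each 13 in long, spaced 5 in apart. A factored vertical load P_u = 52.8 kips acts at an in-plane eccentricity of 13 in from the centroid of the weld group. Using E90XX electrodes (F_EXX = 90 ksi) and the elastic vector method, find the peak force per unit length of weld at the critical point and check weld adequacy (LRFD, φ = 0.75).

f_max ≈ 9.95 kip/in; adequate

Total weld length L_w = 26 in. Treat welds as unit-width lines.
Polar moment about centroid: J = 2[d³/12 + d(b/2)²] = 2[13³/12 + 13×2.5²] = 528.7 in³.
Direct shear f_v = P/L_w = 52.8 / 26 = 2.031 kip/in (vertical).
Torsion M = P·e = 52.8 × 13 = 686.4 kip·in.
Critical point at (x, y) = (2.5, 6.5) from centroid. f_tx = M·y/J = 8.439 kip/in; f_ty = M·x/J = 3.246 kip/in.
Resultant f_max = √[f_tx² + (f_v + f_ty)²] = √[8.439² + (2.031 + 3.246)²] = 9.953 kip/in.
Capacity per unit length: φr_n = 0.75 × 0.6 × 90 × (0.707 × 0.75) = 21.48 kip/in.
9.953 ≤ 21.48 → adequate.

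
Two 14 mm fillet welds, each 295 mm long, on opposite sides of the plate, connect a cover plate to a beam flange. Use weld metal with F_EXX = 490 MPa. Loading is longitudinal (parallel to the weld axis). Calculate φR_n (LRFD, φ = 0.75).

φR_n ≈ 1290 kN

Effective throat t_e = 0.707 × 14 = 9.898 mm.
Total length L = 590 mm; A_we = 9.898 × 590 = 5840 mm².
F_nw = 0.6 F_EXX = 0.6 × 490 = 294 MPa.
φR_n = 0.75 × 294 × 5840 × 10⁻³ = 1288 kN.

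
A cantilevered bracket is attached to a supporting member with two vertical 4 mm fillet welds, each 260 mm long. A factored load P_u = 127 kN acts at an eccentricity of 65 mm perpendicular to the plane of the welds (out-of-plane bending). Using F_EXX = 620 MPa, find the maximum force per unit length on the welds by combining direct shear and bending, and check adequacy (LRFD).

f_max ≈ 440 N/mm; adequate

L_w = 2 × 260 = 520 mm; section modulus (unit throat) S = 2 × L²/6 = 22530 mm².
Direct shear f_v = P/L_w = 127×10³/520 = 244.2 N/mm.
Moment M = P × e = 127×10³ × 65 = 8255000 N·mm; bending f_b = M/S = 366.3 N/mm.
f_max = √(f_v² + f_b²) = √(244.2² + 366.3²) = 440.3 N/mm.
φr_n = 0.75 × 0.6 × 620 × (0.707 × 4) = 789 N/mm → adequate.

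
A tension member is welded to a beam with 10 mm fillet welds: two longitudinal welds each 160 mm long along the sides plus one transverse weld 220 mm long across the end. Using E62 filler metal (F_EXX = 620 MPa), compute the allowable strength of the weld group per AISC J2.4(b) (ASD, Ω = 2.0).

R_n/Ω ≈ 792 kN

t_e = 0.707 × 10 = 7.07 mm.
R_nwl = 0.6 × 620 × 7.07 × 320 × 10⁻³ = 841.6 kN (longitudinal, 2 welds).
R_nwt = 0.6 × 620 × 7.07 × 220 × 10⁻³ = 578.6 kN (transverse, base value).
(i) R_nwl + R_nwt = 1420 kN; (ii) 0.85 R_nwl + 1.5 R_nwt = 1583 kN.
R_n = max = 1583 kN [governs: (ii)]; R_n/Ω = 791.6 kN.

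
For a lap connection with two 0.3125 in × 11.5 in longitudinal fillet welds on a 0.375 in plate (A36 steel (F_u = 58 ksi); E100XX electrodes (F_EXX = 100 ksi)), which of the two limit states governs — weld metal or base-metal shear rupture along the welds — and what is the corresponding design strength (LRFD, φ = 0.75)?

φR_n ≈ 225 kip (base-metal shear rupture governs)

t_e = 0.707 × 0.3125 = 0.2209 in; L = 23 in.
Weld metal: φR_n = 0.75 × 0.6 × 100 × 0.2209 × 23 = 228.7 kip.
Base metal (shear rupture): φR_n = 0.75 × 0.6 × 58 × 0.375 × 23 = 225.1 kip.
Governing: base-metal shear rupture.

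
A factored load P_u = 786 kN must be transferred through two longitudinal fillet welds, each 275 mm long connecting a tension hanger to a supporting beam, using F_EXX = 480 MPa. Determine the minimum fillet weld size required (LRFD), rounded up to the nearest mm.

Total weld length L = 550 mm.
Required throat t_e = P_u / (φ × 0.6 F_EXX × L) = 786 / (0.75 × 0.6 × 480 × 550 × 10⁻³) = 6.616 mm.
Required leg w = t_e / 0.707 = 9.358 mm → use 10 mm.

w = 10 mm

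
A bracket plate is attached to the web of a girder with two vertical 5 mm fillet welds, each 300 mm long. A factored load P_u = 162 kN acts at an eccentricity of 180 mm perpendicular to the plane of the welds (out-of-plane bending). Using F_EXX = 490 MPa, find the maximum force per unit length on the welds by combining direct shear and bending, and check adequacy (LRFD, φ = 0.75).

L_w = 2 × 300 = 600 mm; section modulus (unit throat) S = 2 × L²/6 = 30000 mm².
Direct shear f_v = P/L_w = 162×10³/600 = 270 N/mm.
Moment M = P × e = 162×10³ × 180 = 29160000 N·mm; bending f_b = M/S = 972 N/mm.
f_max = √(f_v² + f_b²) = √(270² + 972²) = 1009 N/mm.
φr_n = 0.75 × 0.6 × 490 × (0.707 × 5) = 779.5 N/mm → NOT adequate.

f_max ≈ 1010 N/mm; NOT adequate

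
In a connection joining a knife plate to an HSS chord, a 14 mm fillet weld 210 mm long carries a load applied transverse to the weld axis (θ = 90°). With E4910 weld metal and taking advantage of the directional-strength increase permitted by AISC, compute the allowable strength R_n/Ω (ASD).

E49XX → F_EXX = 490 MPa.
t_e = 0.707 × 14 = 9.898 mm; A_we = 9.898 × 210 = 2079 mm².
Directional factor: 1.0 + 0.5 sin^1.5(90°) = 1.5.
F_nw = 0.6 × 490 × 1.5 = 441 MPa.
R_n/Ω = (441 × 2079) / 2.0 × 10⁻³ = 458.3 kN.

R_n/Ω ≈ 458 kN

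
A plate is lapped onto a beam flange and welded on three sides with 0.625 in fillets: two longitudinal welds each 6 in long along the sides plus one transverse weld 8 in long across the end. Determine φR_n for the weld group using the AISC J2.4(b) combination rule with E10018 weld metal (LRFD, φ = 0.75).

E100XX → F_EXX = 100 ksi.
t_e = 0.707 × 0.625 = 0.4419 in.
R_nwl = 0.6 × 100 × 0.4419 × 12 = 318.1 kips (longitudinal, 2 welds).
R_nwt = 0.6 × 100 × 0.4419 × 8 = 212.1 kips (transverse, base value).
(i) R_nwl + R_nwt = 530.2 kips; (ii) 0.85 R_nwl + 1.5 R_nwt = 588.6 kips.
R_n = max = 588.6 kips [governs: (ii)]; φR_n = 441.4 kips.

φR_n ≈ 441 kips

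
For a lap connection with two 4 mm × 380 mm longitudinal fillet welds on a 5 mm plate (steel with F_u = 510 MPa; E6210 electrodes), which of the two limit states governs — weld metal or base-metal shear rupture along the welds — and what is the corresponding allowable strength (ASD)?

E62XX → F_EXX = 620 MPa.
t_e = 0.707 × 4 = 2.828 mm; L = 760 mm.
Weld metal: R_n/Ω = (1/2.0) × 0.6 × 620 × 2.828 × 760 × 10⁻³ = 399.8 kN.
Base metal (shear rupture): R_n/Ω = (1/2.0) × 0.6 × 510 × 5 × 760 × 10⁻³ = 581.4 kN.
Governing: weld metal.

R_n/Ω ≈ 400 kN (weld metal governs)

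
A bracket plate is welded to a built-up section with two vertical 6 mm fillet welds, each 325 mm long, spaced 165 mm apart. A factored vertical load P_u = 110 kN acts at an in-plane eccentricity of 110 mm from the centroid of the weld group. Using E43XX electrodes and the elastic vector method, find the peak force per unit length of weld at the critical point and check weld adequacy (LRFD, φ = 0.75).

f_max ≈ 330 N/mm; adequate

E43XX → F_EXX = 430 MPa.
Total weld length L_w = 650 mm. Treat welds as unit-width lines.
Polar moment about centroid: J = 2[d³/12 + d(b/2)²] = 2[325³/12 + 325×82.5²] = 10150000 mm³.
Direct shear f_v = P/L_w = 110×10³ / 650 = 169.2 N/mm (vertical).
Torsion M = P·e = 110×10³ × 110 = 12100000 N·mm.
Critical point at (x, y) = (82.5, 162.5) from centroid. f_tx = M·y/J = 193.8 N/mm; f_ty = M·x/J = 98.39 N/mm.
Resultant f_max = √[f_tx² + (f_v + f_ty)²] = √[193.8² + (169.2 + 98.39)²] = 330.4 N/mm.
Capacity per unit length: φr_n = 0.75 × 0.6 × 430 × (0.707 × 6) = 820.8 N/mm.
330.4 ≤ 820.8 → adequate.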